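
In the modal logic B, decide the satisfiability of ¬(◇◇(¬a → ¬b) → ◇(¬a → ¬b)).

Satisfiable (open branch found)

1. ¬(◇◇(¬a → ¬b) → ◇(¬a → ¬b)), 0
2. ◇◇(¬a → ¬b), 0
3. ¬◇(¬a → ¬b), 0
4. ¬(¬a → ¬b), 0
5. ¬a, 0
6. b, 0
7. ◇(¬a → ¬b), 1
8. ¬(¬a → ¬b), 1
9. ¬a, 1
10. b, 1
11. ¬a → ¬b, 2
12. ¬b, 2
Accessibility: 0R0, 0R1, 1R0, 1R1, 1R2, 2R1, 2R2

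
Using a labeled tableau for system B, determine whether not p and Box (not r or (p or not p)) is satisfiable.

1. not p and Box (not r or (p or not p)), u
2. not p, u
3. Box (not r or (p or not p)), u
4. not r or (p or not p), u
5. p or not p, u
Accessibility: uRu

Satisfiable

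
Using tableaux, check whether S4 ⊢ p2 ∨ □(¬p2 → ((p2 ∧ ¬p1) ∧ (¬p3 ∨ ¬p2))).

Tableau for the negation ¬(p2 ∨ □(¬p2 → ((p2 ∧ ¬p1) ∧ (¬p3 ∨ ¬p2)))):
1. ¬(p2 ∨ □(¬p2 → ((p2 ∧ ¬p1) ∧ (¬p3 ∨ ¬p2)))), w0
2. ¬p2, w0   [¬∨-rule on 1]
3. ¬□(¬p2 → ((p2 ∧ ¬p1) ∧ (¬p3 ∨ ¬p2))), w0   [¬∨-rule on 1]
4. ¬(¬p2 → ((p2 ∧ ¬p1) ∧ (¬p3 ∨ ¬p2))), w1   [¬□-rule on 3: fresh world w1, w0Rw1]
5. ¬p2, w1   [¬→-rule on 4]
6. ¬((p2 ∧ ¬p1) ∧ (¬p3 ∨ ¬p2)), w1   [¬→-rule on 4]
7. ¬(p2 ∧ ¬p1), w1   [¬∧-rule on 6 (branches; this branch)]
8. p1, w1   [¬∧-rule on 7 (branches; this branch)]
Accessibility: w0Rw0, w0Rw1, w1Rw1
The negation has an open branch (countermodel exists).

No, not valid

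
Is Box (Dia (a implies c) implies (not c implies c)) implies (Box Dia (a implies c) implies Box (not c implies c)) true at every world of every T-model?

Tableau for the negation not (Box (Dia (a implies c) implies (not c implies c)) implies (Box Dia (a implies c) implies Box (not c implies c))):
1. not (Box (Dia (a implies c) implies (not c implies c)) implies (Box Dia (a implies c) implies Box (not c implies c))), 0
2. Box (Dia (a implies c) implies (not c implies c)), 0   [neg-implies-rule on 1]
3. not (Box Dia (a implies c) implies Box (not c implies c)), 0   [neg-implies-rule on 1]
4. Box Dia (a implies c), 0   [neg-implies-rule on 3]
5. not Box (not c implies c), 0   [neg-implies-rule on 3]
6. Dia (a implies c) implies (not c implies c), 0   [Box-rule on 2 via 0R0]
7. Dia (a implies c), 0   [Box-rule on 4 via 0R0]
8. not c implies c, 0   [implies-rule on 6 (branches; this branch)]
9. c, 0   [implies-rule on 8 (branches; this branch)]
10. not (not c implies c), 1   [neg-Box-rule on 5: fresh world 1, 0R1]
11. not c, 1   [neg-implies-rule on 10]
12. Dia (a implies c) implies (not c implies c), 1   [Box-rule on 2 via 0R1]
13. Dia (a implies c), 1   [Box-rule on 4 via 0R1]
14. not Dia (a implies c), 1   [implies-rule on 12 (branches; this branch)]
15. not (a implies c), 1   [neg-Dia-rule on 14 via 1R1]
16. a, 1   [neg-implies-rule on 15]
17. a implies c, 2   [Dia-rule on 7: fresh world 2, 0R2]
18. Dia (a implies c) implies (not c implies c), 2   [Box-rule on 2 via 0R2]
19. Dia (a implies c), 2   [Box-rule on 4 via 0R2]
20. c, 2   [implies-rule on 17 (branches; this branch)]
21. not c implies c, 2   [implies-rule on 18 (branches; this branch)]
22. a implies c, 3   [Dia-rule on 13: fresh world 3, 1R3]
23. not (a implies c), 3   [neg-Dia-rule on 14 via 1R3]
24. a, 3   [neg-implies-rule on 23]
25. not c, 3   [neg-implies-rule on 23]
26. c, 3   [implies-rule on 22 (branches; this branch)]
Accessibility: 0R0, 0R1, 0R2, 1R1, 1R3, 2R2, 3R3
Branch closes: c and not c both at 3.
Every branch of the negation's tableau closes; the branch above is one of them.

Yes, valid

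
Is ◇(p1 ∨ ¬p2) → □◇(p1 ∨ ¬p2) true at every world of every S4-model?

Tableau for the negation ¬(◇(p1 ∨ ¬p2) → □◇(p1 ∨ ¬p2)):
1. ¬(◇(p1 ∨ ¬p2) → □◇(p1 ∨ ¬p2)), w0
2. ◇(p1 ∨ ¬p2), w0   [¬→-rule on 1]
3. ¬□◇(p1 ∨ ¬p2), w0   [¬→-rule on 1]
4. p1 ∨ ¬p2, w1   [◇-rule on 2: fresh world w1, w0Rw1]
5. ¬p2, w1   [∨-rule on 4 (branches; this branch)]
6. ¬◇(p1 ∨ ¬p2), w2   [¬□-rule on 3: fresh world w2, w0Rw2]
7. ¬(p1 ∨ ¬p2), w2   [¬◇-rule on 6 via w2Rw2]
8. ¬p1, w2   [¬∨-rule on 7]
9. p2, w2   [¬∨-rule on 7]
Accessibility: w0Rw0, w0Rw1, w0Rw2, w1Rw1, w2Rw2
The negation has an open branch (countermodel exists).

Not valid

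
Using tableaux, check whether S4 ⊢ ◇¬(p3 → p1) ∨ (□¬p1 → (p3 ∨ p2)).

Not valid

Tableau for the negation ¬(◇¬(p3 → p1) ∨ (□¬p1 → (p3 ∨ p2))):
1. ¬(◇¬(p3 → p1) ∨ (□¬p1 → (p3 ∨ p2))), 0
2. ¬◇¬(p3 → p1), 0
3. ¬(□¬p1 → (p3 ∨ p2)), 0
4. □¬p1, 0
5. ¬(p3 ∨ p2), 0
6. ¬p3, 0
7. ¬p2, 0
8. p3 → p1, 0
9. ¬p1, 0
Accessibility: 0R0
The negation has an open branch (countermodel exists).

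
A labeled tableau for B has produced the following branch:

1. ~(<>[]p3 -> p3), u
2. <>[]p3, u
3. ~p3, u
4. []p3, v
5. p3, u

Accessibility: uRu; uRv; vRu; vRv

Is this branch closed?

Closed

Both p3 and ~p3 appear at u.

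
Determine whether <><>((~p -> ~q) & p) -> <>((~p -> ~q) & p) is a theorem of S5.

Tableau for the negation ~(<><>((~p -> ~q) & p) -> <>((~p -> ~q) & p)):
1. ~(<><>((~p -> ~q) & p) -> <>((~p -> ~q) & p)), w0
2. <><>((~p -> ~q) & p), w0   [~->-rule on 1]
3. ~<>((~p -> ~q) & p), w0   [~->-rule on 1]
4. ~((~p -> ~q) & p), w0   [~<>-rule on 3 via w0Rw0]
5. ~(~p -> ~q), w0   [~&-rule on 4 (branches; this branch)]
6. ~p, w0   [~->-rule on 5]
7. q, w0   [~->-rule on 5]
8. <>((~p -> ~q) & p), w1   [<>-rule on 2: fresh world w1, w0Rw1]
9. ~((~p -> ~q) & p), w1   [~<>-rule on 3 via w0Rw1]
10. ~(~p -> ~q), w1   [~&-rule on 9 (branches; this branch)]
11. ~p, w1   [~->-rule on 10]
12. q, w1   [~->-rule on 10]
13. (~p -> ~q) & p, w2   [<>-rule on 8: fresh world w2, w1Rw2]
14. ~p -> ~q, w2   [&-rule on 13]
15. p, w2   [&-rule on 13]
16. ~((~p -> ~q) & p), w2   [~<>-rule on 3 via w0Rw2]
17. ~q, w2   [->-rule on 14 (branches; this branch)]
18. ~(~p -> ~q), w2   [~&-rule on 16 (branches; this branch)]
19. ~p, w2   [~->-rule on 18]
20. q, w2   [~->-rule on 18]
Accessibility: w0Rw0, w0Rw1, w0Rw2, w1Rw0, w1Rw1, w1Rw2, w2Rw0, w2Rw1, w2Rw2
Branch closes: p and ~p both at w2.
Every branch of the negation's tableau closes; the branch above is one of them.

Valid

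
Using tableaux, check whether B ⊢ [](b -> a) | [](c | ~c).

Tableau for the negation ~([](b -> a) | [](c | ~c)):
1. ~([](b -> a) | [](c | ~c)), 0
2. ~[](b -> a), 0
3. ~[](c | ~c), 0
4. ~(b -> a), 1
5. b, 1
6. ~a, 1
7. ~(c | ~c), 2
8. ~c, 2
9. c, 2
Accessibility: 0R0, 0R1, 0R2, 1R0, 1R1, 2R0, 2R2
Branch closes: c and ~c both at 2.
All branches of the negation close; one closing branch shown above.

Yes, valid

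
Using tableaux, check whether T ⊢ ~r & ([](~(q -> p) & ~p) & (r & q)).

Invalid (countermodel exists)

Tableau for the negation ~(~r & ([](~(q -> p) & ~p) & (r & q))):
1. ~(~r & ([](~(q -> p) & ~p) & (r & q))), w0
2. ~([](~(q -> p) & ~p) & (r & q)), w0
3. ~(r & q), w0
4. ~q, w0
Accessibility: w0Rw0
The negation has an open branch (countermodel exists).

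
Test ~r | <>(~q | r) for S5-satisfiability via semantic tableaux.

1. ~r | <>(~q | r), 0
2. <>(~q | r), 0   [|-rule on 1 (branches; this branch)]
3. ~q | r, 1   [<>-rule on 2: fresh world 1, 0R1]
4. r, 1   [|-rule on 3 (branches; this branch)]
Accessibility: 0R0, 0R1, 1R0, 1R1

Satisfiable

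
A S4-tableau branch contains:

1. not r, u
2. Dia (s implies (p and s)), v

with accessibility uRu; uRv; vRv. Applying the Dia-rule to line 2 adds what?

a fresh world w with vRw, and s implies (p and s) at w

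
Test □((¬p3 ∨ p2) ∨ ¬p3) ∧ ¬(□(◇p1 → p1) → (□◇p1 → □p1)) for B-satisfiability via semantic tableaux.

1. □((¬p3 ∨ p2) ∨ ¬p3) ∧ ¬(□(◇p1 → p1) → (□◇p1 → □p1)), u
2. □((¬p3 ∨ p2) ∨ ¬p3), u
3. ¬(□(◇p1 → p1) → (□◇p1 → □p1)), u
4. □(◇p1 → p1), u
5. ¬(□◇p1 → □p1), u
6. □◇p1, u
7. ¬□p1, u
8. (¬p3 ∨ p2) ∨ ¬p3, u
9. ◇p1 → p1, u
10. ◇p1, u
11. ¬p3 ∨ p2, u
12. ¬◇p1, u
13. ¬p1, u
14. p2, u
15. ¬p1, v
16. (¬p3 ∨ p2) ∨ ¬p3, v
17. ◇p1 → p1, v
18. ◇p1, v
19. ¬p3 ∨ p2, v
20. ¬◇p1, v
21. p2, v
22. p1, w
23. (¬p3 ∨ p2) ∨ ¬p3, w
24. ◇p1 → p1, w
25. ◇p1, w
26. ¬p1, w
Accessibility: uRu, uRv, uRw, vRu, vRv, wRu, wRw
Branch closes: p1 and ¬p1 both at w.
(One branch shown.) All branches close.

No, unsatisfiable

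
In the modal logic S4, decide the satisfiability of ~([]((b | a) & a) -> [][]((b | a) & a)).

1. ~([]((b | a) & a) -> [][]((b | a) & a)), u
2. []((b | a) & a), u
3. ~[][]((b | a) & a), u
4. (b | a) & a, u
5. b | a, u
6. a, u
7. ~[]((b | a) & a), v
8. (b | a) & a, v
9. b | a, v
10. a, v
11. ~((b | a) & a), w
12. (b | a) & a, w
13. b | a, w
14. a, w
15. ~(b | a), w
16. ~b, w
17. ~a, w
Accessibility: uRu, uRv, uRw, vRv, vRw, wRw
Branch closes: a and ~a both at w.
Every branch closes; the branch above is one of them.

Unsatisfiable (every branch closes)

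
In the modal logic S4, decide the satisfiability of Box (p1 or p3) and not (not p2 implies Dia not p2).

1. Box (p1 or p3) and not (not p2 implies Dia not p2), w0
2. Box (p1 or p3), w0
3. not (not p2 implies Dia not p2), w0
4. not p2, w0
5. not Dia not p2, w0
6. p1 or p3, w0
7. p2, w0
Accessibility: w0Rw0
Branch closes: p2 and not p2 both at w0.
Every branch closes; the branch above is one of them.

No, unsatisfiable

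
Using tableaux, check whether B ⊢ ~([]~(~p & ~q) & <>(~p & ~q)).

Yes, valid

Tableau for the negation []~(~p & ~q) & <>(~p & ~q):
1. []~(~p & ~q) & <>(~p & ~q), u
2. []~(~p & ~q), u   [&-rule on 1]
3. <>(~p & ~q), u   [&-rule on 1]
4. ~(~p & ~q), u   [[]-rule on 2 via uRu]
5. q, u   [~&-rule on 4 (branches; this branch)]
6. ~p & ~q, v   [<>-rule on 3: fresh world v, uRv]
7. ~p, v   [&-rule on 6]
8. ~q, v   [&-rule on 6]
9. ~(~p & ~q), v   [[]-rule on 2 via uRv]
10. q, v   [~&-rule on 9 (branches; this branch)]
Accessibility: uRu, uRv, vRu, vRv
Branch closes: q and ~q both at v.
All branches of the negation close; one closing branch shown above.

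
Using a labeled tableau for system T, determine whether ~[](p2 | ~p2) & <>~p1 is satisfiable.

1. ~[](p2 | ~p2) & <>~p1, w0
2. ~[](p2 | ~p2), w0
3. <>~p1, w0
4. ~(p2 | ~p2), w1
5. ~p2, w1
6. p2, w1
Accessibility: w0Rw0, w0Rw1, w1Rw1
Branch closes: p2 and ~p2 both at w1.
All branches of the tableau close; one closing branch shown above.

Unsatisfiable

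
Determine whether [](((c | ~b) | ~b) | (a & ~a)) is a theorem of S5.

Tableau for the negation ~[](((c | ~b) | ~b) | (a & ~a)):
1. ~[](((c | ~b) | ~b) | (a & ~a)), u
2. ~(((c | ~b) | ~b) | (a & ~a)), v   [~[]-rule on 1: fresh world v, uRv]
3. ~((c | ~b) | ~b), v   [~|-rule on 2]
4. ~(a & ~a), v   [~|-rule on 2]
5. ~(c | ~b), v   [~|-rule on 3]
6. b, v   [~|-rule on 3]
7. ~c, v   [~|-rule on 5]
8. a, v   [~&-rule on 4 (branches; this branch)]
Accessibility: uRu, uRv, vRu, vRv
The negation has an open branch (countermodel exists).

Not valid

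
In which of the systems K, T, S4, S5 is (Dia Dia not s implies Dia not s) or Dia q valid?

S4, S5

T-tableau for the negation not ((Dia Dia not s implies Dia not s) or Dia q):
1. not ((Dia Dia not s implies Dia not s) or Dia q), u
2. not (Dia Dia not s implies Dia not s), u   [neg-or-rule on 1]
3. not Dia q, u   [neg-or-rule on 1]
4. Dia Dia not s, u   [neg-implies-rule on 2]
5. not Dia not s, u   [neg-implies-rule on 2]
6. not q, u   [neg-Dia-rule on 3 via uRu]
7. s, u   [neg-Dia-rule on 5 via uRu]
8. Dia not s, v   [Dia-rule on 4: fresh world v, uRv]
9. not q, v   [neg-Dia-rule on 3 via uRv]
10. s, v   [neg-Dia-rule on 5 via uRv]
11. not s, w   [Dia-rule on 8: fresh world w, vRw]
Accessibility: uRu, uRv, vRv, vRw, wRw
Complete open branch: countermodel on a T-frame, so not valid in T, nor in K (the same frame is also a K-frame).
S4-tableau for the negation not ((Dia Dia not s implies Dia not s) or Dia q):
1. not ((Dia Dia not s implies Dia not s) or Dia q), u
2. not (Dia Dia not s implies Dia not s), u   [neg-or-rule on 1]
3. not Dia q, u   [neg-or-rule on 1]
4. Dia Dia not s, u   [neg-implies-rule on 2]
5. not Dia not s, u   [neg-implies-rule on 2]
6. not q, u   [neg-Dia-rule on 3 via uRu]
7. s, u   [neg-Dia-rule on 5 via uRu]
8. Dia not s, v   [Dia-rule on 4: fresh world v, uRv]
9. not q, v   [neg-Dia-rule on 3 via uRv]
10. s, v   [neg-Dia-rule on 5 via uRv]
11. not s, w   [Dia-rule on 8: fresh world w, vRw]
12. not q, w   [neg-Dia-rule on 3 via uRw]
13. s, w   [neg-Dia-rule on 5 via uRw]
Accessibility: uRu, uRv, uRw, vRv, vRw, wRw
Branch closes: s and not s both at w.
Every branch closes (one shown): valid in S4, hence also in S5 (every theorem of S4 is a theorem of S5).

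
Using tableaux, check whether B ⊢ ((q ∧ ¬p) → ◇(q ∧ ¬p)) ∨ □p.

Tableau for the negation ¬(((q ∧ ¬p) → ◇(q ∧ ¬p)) ∨ □p):
1. ¬(((q ∧ ¬p) → ◇(q ∧ ¬p)) ∨ □p), 0
2. ¬((q ∧ ¬p) → ◇(q ∧ ¬p)), 0
3. ¬□p, 0
4. q ∧ ¬p, 0
5. ¬◇(q ∧ ¬p), 0
6. q, 0
7. ¬p, 0
8. ¬(q ∧ ¬p), 0
9. p, 0
Accessibility: 0R0
Branch closes: p and ¬p both at 0.
All branches of the negation close; one closing branch shown above.

Valid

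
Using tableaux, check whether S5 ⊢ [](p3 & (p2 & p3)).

Not valid

Tableau for the negation ~[](p3 & (p2 & p3)):
1. ~[](p3 & (p2 & p3)), u
2. ~(p3 & (p2 & p3)), v
3. ~(p2 & p3), v
4. ~p3, v
Accessibility: uRu, uRv, vRu, vRv
The negation has an open branch (countermodel exists).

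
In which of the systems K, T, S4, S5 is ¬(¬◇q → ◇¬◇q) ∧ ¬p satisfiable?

K

K-tableau for the formula:
1. ¬(¬◇q → ◇¬◇q) ∧ ¬p, u
2. ¬(¬◇q → ◇¬◇q), u   [∧-rule on 1]
3. ¬p, u   [∧-rule on 1]
4. ¬◇q, u   [¬→-rule on 2]
5. ¬◇¬◇q, u   [¬→-rule on 2]
Complete open branch: satisfiable in K.
T-tableau for the formula:
1. ¬(¬◇q → ◇¬◇q) ∧ ¬p, u
2. ¬(¬◇q → ◇¬◇q), u   [∧-rule on 1]
3. ¬p, u   [∧-rule on 1]
4. ¬◇q, u   [¬→-rule on 2]
5. ¬◇¬◇q, u   [¬→-rule on 2]
6. ¬q, u   [¬◇-rule on 4 via uRu]
7. ◇q, u   [¬◇-rule on 5 via uRu]
8. q, v   [◇-rule on 7: fresh world v, uRv]
9. ¬q, v   [¬◇-rule on 4 via uRv]
Accessibility: uRu, uRv, vRv
Branch closes: q and ¬q both at v.
Every branch closes (one shown): unsatisfiable in T, hence also in S4, S5 (every S4/S5-frame is a T-frame).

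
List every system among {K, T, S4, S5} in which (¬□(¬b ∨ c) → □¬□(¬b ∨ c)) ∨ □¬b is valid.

S4-tableau for the negation ¬((¬□(¬b ∨ c) → □¬□(¬b ∨ c)) ∨ □¬b):
1. ¬((¬□(¬b ∨ c) → □¬□(¬b ∨ c)) ∨ □¬b), u
2. ¬(¬□(¬b ∨ c) → □¬□(¬b ∨ c)), u
3. ¬□¬b, u
4. ¬□(¬b ∨ c), u
5. ¬□¬□(¬b ∨ c), u
6. b, v
7. ¬(¬b ∨ c), w
8. b, w
9. ¬c, w
10. □(¬b ∨ c), x
11. ¬b ∨ c, x
12. c, x
Accessibility: uRu, uRv, uRw, uRx, vRv, wRw, xRx
Complete open branch: countermodel on an S4-frame, so not valid in S4, nor in K, T (the same frame is also a K-frame and a T-frame).
S5-tableau for the negation ¬((¬□(¬b ∨ c) → □¬□(¬b ∨ c)) ∨ □¬b):
1. ¬((¬□(¬b ∨ c) → □¬□(¬b ∨ c)) ∨ □¬b), u
2. ¬(¬□(¬b ∨ c) → □¬□(¬b ∨ c)), u
3. ¬□¬b, u
4. ¬□(¬b ∨ c), u
5. ¬□¬□(¬b ∨ c), u
6. b, v
7. ¬(¬b ∨ c), w
8. b, w
9. ¬c, w
10. □(¬b ∨ c), x
11. ¬b ∨ c, u
12. ¬b ∨ c, v
13. ¬b ∨ c, w
14. ¬b ∨ c, x
15. c, u
16. c, v
17. c, w
Accessibility: uRu, uRv, uRw, uRx, vRu, vRv, vRw, vRx, wRu, wRv, wRw, wRx, xRu, xRv, xRw, xRx
Branch closes: c and ¬c both at w.
Every branch closes (one shown): valid in S5.

S5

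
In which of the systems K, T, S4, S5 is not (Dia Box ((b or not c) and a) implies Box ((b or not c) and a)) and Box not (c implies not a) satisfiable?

K, T, S4

S5-tableau for the formula:
1. not (Dia Box ((b or not c) and a) implies Box ((b or not c) and a)) and Box not (c implies not a), 0
2. not (Dia Box ((b or not c) and a) implies Box ((b or not c) and a)), 0
3. Box not (c implies not a), 0
4. Dia Box ((b or not c) and a), 0
5. not Box ((b or not c) and a), 0
6. not (c implies not a), 0
7. c, 0
8. a, 0
9. Box ((b or not c) and a), 1
10. not (c implies not a), 1
11. c, 1
12. a, 1
13. (b or not c) and a, 0
14. b or not c, 0
15. (b or not c) and a, 1
16. b or not c, 1
17. b, 0
18. b, 1
19. not ((b or not c) and a), 2
20. not (c implies not a), 2
21. c, 2
22. a, 2
23. (b or not c) and a, 2
24. b or not c, 2
25. not (b or not c), 2
26. not b, 2
27. not c, 2
Accessibility: 0R0, 0R1, 0R2, 1R0, 1R1, 1R2, 2R0, 2R1, 2R2
Branch closes: c and not c both at 2.
Every branch closes (one shown): unsatisfiable in S5.
S4-tableau for the formula:
1. not (Dia Box ((b or not c) and a) implies Box ((b or not c) and a)) and Box not (c implies not a), 0
2. not (Dia Box ((b or not c) and a) implies Box ((b or not c) and a)), 0
3. Box not (c implies not a), 0
4. Dia Box ((b or not c) and a), 0
5. not Box ((b or not c) and a), 0
6. not (c implies not a), 0
7. c, 0
8. a, 0
9. Box ((b or not c) and a), 1
10. not (c implies not a), 1
11. c, 1
12. a, 1
13. (b or not c) and a, 1
14. b or not c, 1
15. b, 1
16. not ((b or not c) and a), 2
17. not (c implies not a), 2
18. c, 2
19. a, 2
20. not (b or not c), 2
21. not b, 2
Accessibility: 0R0, 0R1, 0R2, 1R1, 2R2
Complete open branch: satisfiable in S4, hence also in K, T (this S4-model is also a K-model and a T-model).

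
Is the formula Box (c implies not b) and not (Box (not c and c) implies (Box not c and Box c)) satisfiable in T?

Unsatisfiable

1. Box (c implies not b) and not (Box (not c and c) implies (Box not c and Box c)), 0
2. Box (c implies not b), 0   [and-rule on 1]
3. not (Box (not c and c) implies (Box not c and Box c)), 0   [and-rule on 1]
4. Box (not c and c), 0   [neg-implies-rule on 3]
5. not (Box not c and Box c), 0   [neg-implies-rule on 3]
6. c implies not b, 0   [Box-rule on 2 via 0R0]
7. not c and c, 0   [Box-rule on 4 via 0R0]
8. not c, 0   [and-rule on 7]
9. c, 0   [and-rule on 7]
Accessibility: 0R0
Branch closes: c and not c both at 0.
All branches of the tableau close; one closing branch shown above.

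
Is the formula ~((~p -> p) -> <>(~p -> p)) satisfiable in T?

No, unsatisfiable

1. ~((~p -> p) -> <>(~p -> p)), 0
2. ~p -> p, 0
3. ~<>(~p -> p), 0
4. ~(~p -> p), 0
5. ~p, 0
6. p, 0
Accessibility: 0R0
Branch closes: p and ~p both at 0.
Every branch closes; the branch above is one of them.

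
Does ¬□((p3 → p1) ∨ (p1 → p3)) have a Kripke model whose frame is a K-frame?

Unsatisfiable (every branch closes)

1. ¬□((p3 → p1) ∨ (p1 → p3)), w0
2. ¬((p3 → p1) ∨ (p1 → p3)), w1
3. ¬(p3 → p1), w1
4. ¬(p1 → p3), w1
5. p3, w1
6. ¬p1, w1
7. p1, w1
8. ¬p3, w1
Accessibility: w0Rw1
Branch closes: p1 and ¬p1 both at w1.
Every branch closes; the branch above is one of them.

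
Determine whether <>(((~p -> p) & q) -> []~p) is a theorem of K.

Tableau for the negation ~<>(((~p -> p) & q) -> []~p):
1. ~<>(((~p -> p) & q) -> []~p), w0
The negation has an open branch (countermodel exists).

Invalid (countermodel exists)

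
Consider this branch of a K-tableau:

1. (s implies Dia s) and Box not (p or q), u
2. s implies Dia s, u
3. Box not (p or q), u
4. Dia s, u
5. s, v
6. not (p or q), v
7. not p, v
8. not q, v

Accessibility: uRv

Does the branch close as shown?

Not closed

No atom appears with both signs at the same world.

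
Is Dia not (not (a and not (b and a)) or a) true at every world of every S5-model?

Tableau for the negation not Dia not (not (a and not (b and a)) or a):
1. not Dia not (not (a and not (b and a)) or a), w0
2. not (a and not (b and a)) or a, w0
3. a, w0
Accessibility: w0Rw0
The negation has an open branch (countermodel exists).

No, not valid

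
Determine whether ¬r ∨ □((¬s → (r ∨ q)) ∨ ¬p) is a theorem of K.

Tableau for the negation ¬(¬r ∨ □((¬s → (r ∨ q)) ∨ ¬p)):
1. ¬(¬r ∨ □((¬s → (r ∨ q)) ∨ ¬p)), w0
2. r, w0   [¬∨-rule on 1]
3. ¬□((¬s → (r ∨ q)) ∨ ¬p), w0   [¬∨-rule on 1]
4. ¬((¬s → (r ∨ q)) ∨ ¬p), w1   [¬□-rule on 3: fresh world w1, w0Rw1]
5. ¬(¬s → (r ∨ q)), w1   [¬∨-rule on 4]
6. p, w1   [¬∨-rule on 4]
7. ¬s, w1   [¬→-rule on 5]
8. ¬(r ∨ q), w1   [¬→-rule on 5]
9. ¬r, w1   [¬∨-rule on 8]
10. ¬q, w1   [¬∨-rule on 8]
Accessibility: w0Rw1
The negation has an open branch (countermodel exists).

Not valid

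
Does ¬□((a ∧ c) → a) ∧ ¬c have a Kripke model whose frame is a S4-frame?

Unsatisfiable (every branch closes)

1. ¬□((a ∧ c) → a) ∧ ¬c, w0
2. ¬□((a ∧ c) → a), w0
3. ¬c, w0
4. ¬((a ∧ c) → a), w1
5. a ∧ c, w1
6. ¬a, w1
7. a, w1
8. c, w1
Accessibility: w0Rw0, w0Rw1, w1Rw1
Branch closes: a and ¬a both at w1.
All branches of the tableau close; one closing branch shown above.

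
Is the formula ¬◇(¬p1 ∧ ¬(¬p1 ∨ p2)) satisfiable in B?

Yes, satisfiable

1. ¬◇(¬p1 ∧ ¬(¬p1 ∨ p2)), w0
2. ¬(¬p1 ∧ ¬(¬p1 ∨ p2)), w0
3. ¬p1 ∨ p2, w0
4. p2, w0
Accessibility: w0Rw0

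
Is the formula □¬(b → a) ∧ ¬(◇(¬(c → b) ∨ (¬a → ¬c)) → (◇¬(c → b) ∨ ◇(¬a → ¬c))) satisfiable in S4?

1. □¬(b → a) ∧ ¬(◇(¬(c → b) ∨ (¬a → ¬c)) → (◇¬(c → b) ∨ ◇(¬a → ¬c))), u
2. □¬(b → a), u
3. ¬(◇(¬(c → b) ∨ (¬a → ¬c)) → (◇¬(c → b) ∨ ◇(¬a → ¬c))), u
4. ◇(¬(c → b) ∨ (¬a → ¬c)), u
5. ¬(◇¬(c → b) ∨ ◇(¬a → ¬c)), u
6. ¬◇¬(c → b), u
7. ¬◇(¬a → ¬c), u
8. ¬(b → a), u
9. b, u
10. ¬a, u
11. c → b, u
12. ¬(¬a → ¬c), u
13. c, u
14. ¬(c → b) ∨ (¬a → ¬c), v
15. ¬(b → a), v
16. b, v
17. ¬a, v
18. c → b, v
19. ¬(¬a → ¬c), v
20. c, v
21. ¬a → ¬c, v
22. ¬c, v
Accessibility: uRu, uRv, vRv
Branch closes: c and ¬c both at v.
All branches of the tableau close; one closing branch shown above.

Unsatisfiable (every branch closes)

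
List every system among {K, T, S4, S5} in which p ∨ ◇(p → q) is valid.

T, S4, S5

T-tableau for the negation ¬(p ∨ ◇(p → q)):
1. ¬(p ∨ ◇(p → q)), u
2. ¬p, u
3. ¬◇(p → q), u
4. ¬(p → q), u
5. p, u
6. ¬q, u
Accessibility: uRu
Branch closes: p and ¬p both at u.
Every branch closes (one shown): valid in T, hence also in S4, S5 (every theorem of T is a theorem of S4 and S5).
K-tableau for the negation ¬(p ∨ ◇(p → q)):
1. ¬(p ∨ ◇(p → q)), u
2. ¬p, u
3. ¬◇(p → q), u
Complete open branch: countermodel on a K-frame, so not valid in K.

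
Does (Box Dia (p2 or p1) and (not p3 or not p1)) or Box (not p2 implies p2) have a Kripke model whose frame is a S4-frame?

1. (Box Dia (p2 or p1) and (not p3 or not p1)) or Box (not p2 implies p2), u
2. Box (not p2 implies p2), u
3. not p2 implies p2, u
4. p2, u
Accessibility: uRu

Yes, satisfiable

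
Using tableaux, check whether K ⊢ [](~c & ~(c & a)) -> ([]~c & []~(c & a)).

Valid in K

Tableau for the negation ~([](~c & ~(c & a)) -> ([]~c & []~(c & a))):
1. ~([](~c & ~(c & a)) -> ([]~c & []~(c & a))), 0
2. [](~c & ~(c & a)), 0
3. ~([]~c & []~(c & a)), 0
4. ~[]~(c & a), 0
5. c & a, 1
6. c, 1
7. a, 1
8. ~c & ~(c & a), 1
9. ~c, 1
10. ~(c & a), 1
Accessibility: 0R1
Branch closes: c and ~c both at 1.
Every branch of the negation's tableau closes; the branch above is one of them.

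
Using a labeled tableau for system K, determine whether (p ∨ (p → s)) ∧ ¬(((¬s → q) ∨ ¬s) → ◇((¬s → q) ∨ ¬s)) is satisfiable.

1. (p ∨ (p → s)) ∧ ¬(((¬s → q) ∨ ¬s) → ◇((¬s → q) ∨ ¬s)), w0
2. p ∨ (p → s), w0
3. ¬(((¬s → q) ∨ ¬s) → ◇((¬s → q) ∨ ¬s)), w0
4. (¬s → q) ∨ ¬s, w0
5. ¬◇((¬s → q) ∨ ¬s), w0
6. p → s, w0
7. ¬s, w0
8. ¬p, w0

Yes, satisfiable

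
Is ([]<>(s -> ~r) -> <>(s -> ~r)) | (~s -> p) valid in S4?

Tableau for the negation ~(([]<>(s -> ~r) -> <>(s -> ~r)) | (~s -> p)):
1. ~(([]<>(s -> ~r) -> <>(s -> ~r)) | (~s -> p)), w0
2. ~([]<>(s -> ~r) -> <>(s -> ~r)), w0
3. ~(~s -> p), w0
4. []<>(s -> ~r), w0
5. ~<>(s -> ~r), w0
6. ~s, w0
7. ~p, w0
8. <>(s -> ~r), w0
9. ~(s -> ~r), w0
10. s, w0
11. r, w0
Accessibility: w0Rw0
Branch closes: s and ~s both at w0.
All branches of the negation close; one closing branch shown above.

Yes, valid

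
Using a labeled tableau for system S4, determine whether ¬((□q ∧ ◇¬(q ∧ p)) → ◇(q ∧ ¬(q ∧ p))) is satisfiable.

1. ¬((□q ∧ ◇¬(q ∧ p)) → ◇(q ∧ ¬(q ∧ p))), w0
2. □q ∧ ◇¬(q ∧ p), w0
3. ¬◇(q ∧ ¬(q ∧ p)), w0
4. □q, w0
5. ◇¬(q ∧ p), w0
6. ¬(q ∧ ¬(q ∧ p)), w0
7. q, w0
8. q ∧ p, w0
9. p, w0
10. ¬(q ∧ p), w1
11. ¬(q ∧ ¬(q ∧ p)), w1
12. q, w1
13. ¬p, w1
14. q ∧ p, w1
15. p, w1
Accessibility: w0Rw0, w0Rw1, w1Rw1
Branch closes: p and ¬p both at w1.
(One branch shown.) All branches close.

No, unsatisfiable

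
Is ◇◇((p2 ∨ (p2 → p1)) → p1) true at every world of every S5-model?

Tableau for the negation ¬◇◇((p2 ∨ (p2 → p1)) → p1):
1. ¬◇◇((p2 ∨ (p2 → p1)) → p1), u
2. ¬◇((p2 ∨ (p2 → p1)) → p1), u   [¬◇-rule on 1 via uRu]
3. ¬((p2 ∨ (p2 → p1)) → p1), u   [¬◇-rule on 2 via uRu]
4. p2 ∨ (p2 → p1), u   [¬→-rule on 3]
5. ¬p1, u   [¬→-rule on 3]
6. p2 → p1, u   [∨-rule on 4 (branches; this branch)]
7. ¬p2, u   [→-rule on 6 (branches; this branch)]
Accessibility: uRu
The negation has an open branch (countermodel exists).

Invalid (countermodel exists)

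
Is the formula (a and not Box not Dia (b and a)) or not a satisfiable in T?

Satisfiable (open branch found)

1. (a and not Box not Dia (b and a)) or not a, 0
2. not a, 0   [or-rule on 1 (branches; this branch)]
Accessibility: 0R0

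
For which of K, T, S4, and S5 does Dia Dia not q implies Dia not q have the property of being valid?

T-tableau for the negation not (Dia Dia not q implies Dia not q):
1. not (Dia Dia not q implies Dia not q), 0
2. Dia Dia not q, 0   [neg-implies-rule on 1]
3. not Dia not q, 0   [neg-implies-rule on 1]
4. q, 0   [neg-Dia-rule on 3 via 0R0]
5. Dia not q, 1   [Dia-rule on 2: fresh world 1, 0R1]
6. q, 1   [neg-Dia-rule on 3 via 0R1]
7. not q, 2   [Dia-rule on 5: fresh world 2, 1R2]
Accessibility: 0R0, 0R1, 1R1, 1R2, 2R2
Complete open branch: countermodel on a T-frame, so not valid in T, nor in K (the same frame is also a K-frame).
S4-tableau for the negation not (Dia Dia not q implies Dia not q):
1. not (Dia Dia not q implies Dia not q), 0
2. Dia Dia not q, 0   [neg-implies-rule on 1]
3. not Dia not q, 0   [neg-implies-rule on 1]
4. q, 0   [neg-Dia-rule on 3 via 0R0]
5. Dia not q, 1   [Dia-rule on 2: fresh world 1, 0R1]
6. q, 1   [neg-Dia-rule on 3 via 0R1]
7. not q, 2   [Dia-rule on 5: fresh world 2, 1R2]
8. q, 2   [neg-Dia-rule on 3 via 0R2]
Accessibility: 0R0, 0R1, 0R2, 1R1, 1R2, 2R2
Branch closes: q and not q both at 2.
Every branch closes (one shown): valid in S4, hence also in S5 (every theorem of S4 is a theorem of S5).

S4, S5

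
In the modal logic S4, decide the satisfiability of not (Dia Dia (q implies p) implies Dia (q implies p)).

1. not (Dia Dia (q implies p) implies Dia (q implies p)), u
2. Dia Dia (q implies p), u   [neg-implies-rule on 1]
3. not Dia (q implies p), u   [neg-implies-rule on 1]
4. not (q implies p), u   [neg-Dia-rule on 3 via uRu]
5. q, u   [neg-implies-rule on 4]
6. not p, u   [neg-implies-rule on 4]
7. Dia (q implies p), v   [Dia-rule on 2: fresh world v, uRv]
8. not (q implies p), v   [neg-Dia-rule on 3 via uRv]
9. q, v   [neg-implies-rule on 8]
10. not p, v   [neg-implies-rule on 8]
11. q implies p, w   [Dia-rule on 7: fresh world w, vRw]
12. not (q implies p), w   [neg-Dia-rule on 3 via uRw]
13. q, w   [neg-implies-rule on 12]
14. not p, w   [neg-implies-rule on 12]
15. p, w   [implies-rule on 11 (branches; this branch)]
Accessibility: uRu, uRv, uRw, vRv, vRw, wRw
Branch closes: p and not p both at w.
Every branch closes; the branch above is one of them.

Unsatisfiable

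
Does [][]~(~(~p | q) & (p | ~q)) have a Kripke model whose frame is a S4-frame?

Satisfiable (open branch found)

1. [][]~(~(~p | q) & (p | ~q)), w0
2. []~(~(~p | q) & (p | ~q)), w0   [[]-rule on 1 via w0Rw0]
3. ~(~(~p | q) & (p | ~q)), w0   [[]-rule on 2 via w0Rw0]
4. ~(p | ~q), w0   [~&-rule on 3 (branches; this branch)]
5. ~p, w0   [~|-rule on 4]
6. q, w0   [~|-rule on 4]
Accessibility: w0Rw0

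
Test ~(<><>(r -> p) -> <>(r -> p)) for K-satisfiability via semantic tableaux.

Yes, satisfiable

1. ~(<><>(r -> p) -> <>(r -> p)), w0
2. <><>(r -> p), w0
3. ~<>(r -> p), w0
4. <>(r -> p), w1
5. ~(r -> p), w1
6. r, w1
7. ~p, w1
8. r -> p, w2
9. p, w2
Accessibility: w0Rw1, w1Rw2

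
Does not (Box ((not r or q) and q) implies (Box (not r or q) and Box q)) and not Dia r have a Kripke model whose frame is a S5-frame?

Unsatisfiable

1. not (Box ((not r or q) and q) implies (Box (not r or q) and Box q)) and not Dia r, u
2. not (Box ((not r or q) and q) implies (Box (not r or q) and Box q)), u   [and-rule on 1]
3. not Dia r, u   [and-rule on 1]
4. Box ((not r or q) and q), u   [neg-implies-rule on 2]
5. not (Box (not r or q) and Box q), u   [neg-implies-rule on 2]
6. not r, u   [neg-Dia-rule on 3 via uRu]
7. (not r or q) and q, u   [Box-rule on 4 via uRu]
8. not r or q, u   [and-rule on 7]
9. q, u   [and-rule on 7]
10. not Box q, u   [neg-and-rule on 5 (branches; this branch)]
11. not q, v   [neg-Box-rule on 10: fresh world v, uRv]
12. not r, v   [neg-Dia-rule on 3 via uRv]
13. (not r or q) and q, v   [Box-rule on 4 via uRv]
14. not r or q, v   [and-rule on 13]
15. q, v   [and-rule on 13]
Accessibility: uRu, uRv, vRu, vRv
Branch closes: q and not q both at v.
All branches of the tableau close; one closing branch shown above.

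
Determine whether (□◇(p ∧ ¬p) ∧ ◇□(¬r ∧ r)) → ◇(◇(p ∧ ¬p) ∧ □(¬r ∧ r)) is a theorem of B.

Valid

Tableau for the negation ¬((□◇(p ∧ ¬p) ∧ ◇□(¬r ∧ r)) → ◇(◇(p ∧ ¬p) ∧ □(¬r ∧ r))):
1. ¬((□◇(p ∧ ¬p) ∧ ◇□(¬r ∧ r)) → ◇(◇(p ∧ ¬p) ∧ □(¬r ∧ r))), w0
2. □◇(p ∧ ¬p) ∧ ◇□(¬r ∧ r), w0
3. ¬◇(◇(p ∧ ¬p) ∧ □(¬r ∧ r)), w0
4. □◇(p ∧ ¬p), w0
5. ◇□(¬r ∧ r), w0
6. ¬(◇(p ∧ ¬p) ∧ □(¬r ∧ r)), w0
7. ◇(p ∧ ¬p), w0
8. ¬◇(p ∧ ¬p), w0
9. ¬(p ∧ ¬p), w0
10. p, w0
11. □(¬r ∧ r), w1
12. ¬(◇(p ∧ ¬p) ∧ □(¬r ∧ r)), w1
13. ◇(p ∧ ¬p), w1
14. ¬(p ∧ ¬p), w1
15. ¬r ∧ r, w0
16. ¬r, w0
17. r, w0
Accessibility: w0Rw0, w0Rw1, w1Rw0, w1Rw1
Branch closes: r and ¬r both at w0.
All branches of the negation close; one closing branch shown above.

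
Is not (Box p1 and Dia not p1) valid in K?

Tableau for the negation Box p1 and Dia not p1:
1. Box p1 and Dia not p1, 0
2. Box p1, 0
3. Dia not p1, 0
4. not p1, 1
5. p1, 1
Accessibility: 0R1
Branch closes: p1 and not p1 both at 1.
Every branch of the negation's tableau closes; the branch above is one of them.

Valid in K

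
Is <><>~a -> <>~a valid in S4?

Tableau for the negation ~(<><>~a -> <>~a):
1. ~(<><>~a -> <>~a), u
2. <><>~a, u
3. ~<>~a, u
4. a, u
5. <>~a, v
6. a, v
7. ~a, w
8. a, w
Accessibility: uRu, uRv, uRw, vRv, vRw, wRw
Branch closes: a and ~a both at w.
Every branch of the negation's tableau closes; the branch above is one of them.

Valid in S4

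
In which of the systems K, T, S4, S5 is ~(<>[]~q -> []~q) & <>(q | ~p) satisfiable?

S5-tableau for the formula:
1. ~(<>[]~q -> []~q) & <>(q | ~p), u
2. ~(<>[]~q -> []~q), u   [&-rule on 1]
3. <>(q | ~p), u   [&-rule on 1]
4. <>[]~q, u   [~->-rule on 2]
5. ~[]~q, u   [~->-rule on 2]
6. q | ~p, v   [<>-rule on 3: fresh world v, uRv]
7. ~p, v   [|-rule on 6 (branches; this branch)]
8. []~q, w   [<>-rule on 4: fresh world w, uRw]
9. ~q, u   [[]-rule on 8 via wRu]
10. ~q, v   [[]-rule on 8 via wRv]
11. ~q, w   [[]-rule on 8 via wRw]
12. q, x   [~[]-rule on 5: fresh world x, uRx]
13. ~q, x   [[]-rule on 8 via wRx]
Accessibility: uRu, uRv, uRw, uRx, vRu, vRv, vRw, vRx, wRu, wRv, wRw, wRx, xRu, xRv, xRw, xRx
Branch closes: q and ~q both at x.
Every branch closes (one shown): unsatisfiable in S5.
S4-tableau for the formula:
1. ~(<>[]~q -> []~q) & <>(q | ~p), u
2. ~(<>[]~q -> []~q), u   [&-rule on 1]
3. <>(q | ~p), u   [&-rule on 1]
4. <>[]~q, u   [~->-rule on 2]
5. ~[]~q, u   [~->-rule on 2]
6. q | ~p, v   [<>-rule on 3: fresh world v, uRv]
7. ~p, v   [|-rule on 6 (branches; this branch)]
8. []~q, w   [<>-rule on 4: fresh world w, uRw]
9. ~q, w   [[]-rule on 8 via wRw]
10. q, x   [~[]-rule on 5: fresh world x, uRx]
Accessibility: uRu, uRv, uRw, uRx, vRv, wRw, xRx
Complete open branch: satisfiable in S4, hence also in K, T (this S4-model is also a K-model and a T-model).

K, T, S4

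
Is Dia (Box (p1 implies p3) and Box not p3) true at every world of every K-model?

Not valid

Tableau for the negation not Dia (Box (p1 implies p3) and Box not p3):
1. not Dia (Box (p1 implies p3) and Box not p3), u
The negation has an open branch (countermodel exists).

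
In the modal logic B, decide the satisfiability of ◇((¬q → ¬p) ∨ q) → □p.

1. ◇((¬q → ¬p) ∨ q) → □p, u
2. □p, u
3. p, u
Accessibility: uRu

Satisfiable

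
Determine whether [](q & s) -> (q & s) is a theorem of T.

Tableau for the negation ~([](q & s) -> (q & s)):
1. ~([](q & s) -> (q & s)), u
2. [](q & s), u
3. ~(q & s), u
4. q & s, u
5. q, u
6. s, u
7. ~s, u
Accessibility: uRu
Branch closes: s and ~s both at u.
All branches of the negation close; one closing branch shown above.

Valid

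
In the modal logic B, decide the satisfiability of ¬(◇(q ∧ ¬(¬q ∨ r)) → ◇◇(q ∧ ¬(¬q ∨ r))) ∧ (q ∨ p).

1. ¬(◇(q ∧ ¬(¬q ∨ r)) → ◇◇(q ∧ ¬(¬q ∨ r))) ∧ (q ∨ p), 0
2. ¬(◇(q ∧ ¬(¬q ∨ r)) → ◇◇(q ∧ ¬(¬q ∨ r))), 0
3. q ∨ p, 0
4. ◇(q ∧ ¬(¬q ∨ r)), 0
5. ¬◇◇(q ∧ ¬(¬q ∨ r)), 0
6. ¬◇(q ∧ ¬(¬q ∨ r)), 0
7. ¬(q ∧ ¬(¬q ∨ r)), 0
8. p, 0
9. ¬q ∨ r, 0
10. r, 0
11. q ∧ ¬(¬q ∨ r), 1
12. q, 1
13. ¬(¬q ∨ r), 1
14. ¬r, 1
15. ¬◇(q ∧ ¬(¬q ∨ r)), 1
16. ¬(q ∧ ¬(¬q ∨ r)), 1
17. ¬q ∨ r, 1
18. r, 1
Accessibility: 0R0, 0R1, 1R0, 1R1
Branch closes: r and ¬r both at 1.
Every branch closes; the branch above is one of them.

Unsatisfiable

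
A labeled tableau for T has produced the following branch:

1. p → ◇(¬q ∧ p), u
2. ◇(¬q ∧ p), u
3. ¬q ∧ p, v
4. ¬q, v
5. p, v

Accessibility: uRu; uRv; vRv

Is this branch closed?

There is no literal clash: for every atom and world, at most one sign appears.

Not closed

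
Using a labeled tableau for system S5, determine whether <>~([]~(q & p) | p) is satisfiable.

1. <>~([]~(q & p) | p), w0
2. ~([]~(q & p) | p), w1   [<>-rule on 1: fresh world w1, w0Rw1]
3. ~[]~(q & p), w1   [~|-rule on 2]
4. ~p, w1   [~|-rule on 2]
5. q & p, w2   [~[]-rule on 3: fresh world w2, w1Rw2]
6. q, w2   [&-rule on 5]
7. p, w2   [&-rule on 5]
Accessibility: w0Rw0, w0Rw1, w0Rw2, w1Rw0, w1Rw1, w1Rw2, w2Rw0, w2Rw1, w2Rw2

Yes, satisfiable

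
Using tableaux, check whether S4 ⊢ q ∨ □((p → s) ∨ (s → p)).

Tableau for the negation ¬(q ∨ □((p → s) ∨ (s → p))):
1. ¬(q ∨ □((p → s) ∨ (s → p))), 0
2. ¬q, 0
3. ¬□((p → s) ∨ (s → p)), 0
4. ¬((p → s) ∨ (s → p)), 1
5. ¬(p → s), 1
6. ¬(s → p), 1
7. p, 1
8. ¬s, 1
9. s, 1
10. ¬p, 1
Accessibility: 0R0, 0R1, 1R1
Branch closes: s and ¬s both at 1.
All branches of the negation close; one closing branch shown above.

Yes, valid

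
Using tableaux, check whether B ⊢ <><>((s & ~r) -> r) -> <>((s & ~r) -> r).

Tableau for the negation ~(<><>((s & ~r) -> r) -> <>((s & ~r) -> r)):
1. ~(<><>((s & ~r) -> r) -> <>((s & ~r) -> r)), w0
2. <><>((s & ~r) -> r), w0   [~->-rule on 1]
3. ~<>((s & ~r) -> r), w0   [~->-rule on 1]
4. ~((s & ~r) -> r), w0   [~<>-rule on 3 via w0Rw0]
5. s & ~r, w0   [~->-rule on 4]
6. ~r, w0   [~->-rule on 4]
7. s, w0   [&-rule on 5]
8. <>((s & ~r) -> r), w1   [<>-rule on 2: fresh world w1, w0Rw1]
9. ~((s & ~r) -> r), w1   [~<>-rule on 3 via w0Rw1]
10. s & ~r, w1   [~->-rule on 9]
11. ~r, w1   [~->-rule on 9]
12. s, w1   [&-rule on 10]
13. (s & ~r) -> r, w2   [<>-rule on 8: fresh world w2, w1Rw2]
14. r, w2   [->-rule on 13 (branches; this branch)]
Accessibility: w0Rw0, w0Rw1, w1Rw0, w1Rw1, w1Rw2, w2Rw1, w2Rw2
The negation has an open branch (countermodel exists).

No, not valid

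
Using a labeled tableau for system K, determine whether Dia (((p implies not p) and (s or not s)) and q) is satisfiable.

1. Dia (((p implies not p) and (s or not s)) and q), w0
2. ((p implies not p) and (s or not s)) and q, w1   [Dia-rule on 1: fresh world w1, w0Rw1]
3. (p implies not p) and (s or not s), w1   [and-rule on 2]
4. q, w1   [and-rule on 2]
5. p implies not p, w1   [and-rule on 3]
6. s or not s, w1   [and-rule on 3]
7. not p, w1   [implies-rule on 5 (branches; this branch)]
8. not s, w1   [or-rule on 6 (branches; this branch)]
Accessibility: w0Rw1

Yes, satisfiable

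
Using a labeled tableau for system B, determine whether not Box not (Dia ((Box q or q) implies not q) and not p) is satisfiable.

Yes, satisfiable

1. not Box not (Dia ((Box q or q) implies not q) and not p), 0
2. Dia ((Box q or q) implies not q) and not p, 1
3. Dia ((Box q or q) implies not q), 1
4. not p, 1
5. (Box q or q) implies not q, 2
6. not q, 2
Accessibility: 0R0, 0R1, 1R0, 1R1, 1R2, 2R1, 2R2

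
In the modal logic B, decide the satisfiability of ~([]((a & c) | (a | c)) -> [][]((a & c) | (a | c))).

1. ~([]((a & c) | (a | c)) -> [][]((a & c) | (a | c))), 0
2. []((a & c) | (a | c)), 0   [~->-rule on 1]
3. ~[][]((a & c) | (a | c)), 0   [~->-rule on 1]
4. (a & c) | (a | c), 0   [[]-rule on 2 via 0R0]
5. a | c, 0   [|-rule on 4 (branches; this branch)]
6. c, 0   [|-rule on 5 (branches; this branch)]
7. ~[]((a & c) | (a | c)), 1   [~[]-rule on 3: fresh world 1, 0R1]
8. (a & c) | (a | c), 1   [[]-rule on 2 via 0R1]
9. a | c, 1   [|-rule on 8 (branches; this branch)]
10. c, 1   [|-rule on 9 (branches; this branch)]
11. ~((a & c) | (a | c)), 2   [~[]-rule on 7: fresh world 2, 1R2]
12. ~(a & c), 2   [~|-rule on 11]
13. ~(a | c), 2   [~|-rule on 11]
14. ~a, 2   [~|-rule on 13]
15. ~c, 2   [~|-rule on 13]
Accessibility: 0R0, 0R1, 1R0, 1R1, 1R2, 2R1, 2R2

Satisfiable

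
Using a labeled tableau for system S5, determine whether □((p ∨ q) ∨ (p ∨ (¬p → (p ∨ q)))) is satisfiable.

Satisfiable (open branch found)

1. □((p ∨ q) ∨ (p ∨ (¬p → (p ∨ q)))), 0
2. (p ∨ q) ∨ (p ∨ (¬p → (p ∨ q))), 0   [□-rule on 1 via 0R0]
3. p ∨ (¬p → (p ∨ q)), 0   [∨-rule on 2 (branches; this branch)]
4. ¬p → (p ∨ q), 0   [∨-rule on 3 (branches; this branch)]
5. p ∨ q, 0   [→-rule on 4 (branches; this branch)]
6. q, 0   [∨-rule on 5 (branches; this branch)]
Accessibility: 0R0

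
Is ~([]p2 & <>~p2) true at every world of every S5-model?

Tableau for the negation []p2 & <>~p2:
1. []p2 & <>~p2, w0
2. []p2, w0   [&-rule on 1]
3. <>~p2, w0   [&-rule on 1]
4. p2, w0   [[]-rule on 2 via w0Rw0]
5. ~p2, w1   [<>-rule on 3: fresh world w1, w0Rw1]
6. p2, w1   [[]-rule on 2 via w0Rw1]
Accessibility: w0Rw0, w0Rw1, w1Rw0, w1Rw1
Branch closes: p2 and ~p2 both at w1.
Every branch of the negation's tableau closes; the branch above is one of them.

Yes, valid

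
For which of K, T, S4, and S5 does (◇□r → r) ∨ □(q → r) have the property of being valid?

S5-tableau for the negation ¬((◇□r → r) ∨ □(q → r)):
1. ¬((◇□r → r) ∨ □(q → r)), 0
2. ¬(◇□r → r), 0
3. ¬□(q → r), 0
4. ◇□r, 0
5. ¬r, 0
6. ¬(q → r), 1
7. q, 1
8. ¬r, 1
9. □r, 2
10. r, 0
Accessibility: 0R0, 0R1, 0R2, 1R0, 1R1, 1R2, 2R0, 2R1, 2R2
Branch closes: r and ¬r both at 0.
Every branch closes (one shown): valid in S5.
S4-tableau for the negation ¬((◇□r → r) ∨ □(q → r)):
1. ¬((◇□r → r) ∨ □(q → r)), 0
2. ¬(◇□r → r), 0
3. ¬□(q → r), 0
4. ◇□r, 0
5. ¬r, 0
6. ¬(q → r), 1
7. q, 1
8. ¬r, 1
9. □r, 2
10. r, 2
Accessibility: 0R0, 0R1, 0R2, 1R1, 2R2
Complete open branch: countermodel on an S4-frame, so not valid in S4, nor in K, T (the same frame is also a K-frame and a T-frame).

S5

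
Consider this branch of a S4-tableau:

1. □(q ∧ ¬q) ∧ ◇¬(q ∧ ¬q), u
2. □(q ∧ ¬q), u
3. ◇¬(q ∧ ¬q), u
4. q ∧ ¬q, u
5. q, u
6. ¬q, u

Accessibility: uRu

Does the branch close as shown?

Both q and ¬q appear at u.

Yes, closed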